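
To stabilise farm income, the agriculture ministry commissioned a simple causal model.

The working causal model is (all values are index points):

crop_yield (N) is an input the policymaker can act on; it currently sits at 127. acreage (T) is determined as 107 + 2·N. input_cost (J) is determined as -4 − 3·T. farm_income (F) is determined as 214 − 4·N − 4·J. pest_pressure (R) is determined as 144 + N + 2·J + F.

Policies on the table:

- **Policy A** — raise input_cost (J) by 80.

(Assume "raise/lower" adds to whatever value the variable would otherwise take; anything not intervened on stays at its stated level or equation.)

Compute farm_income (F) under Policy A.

3734

Policy A (J + 80):
  N = 127
  T = 107 + 2·127 = 361
  J = -4 − 3·361 (+80 from intervention) = -1007
  F = 214 − 4·127 − 4·(-1007) = 3734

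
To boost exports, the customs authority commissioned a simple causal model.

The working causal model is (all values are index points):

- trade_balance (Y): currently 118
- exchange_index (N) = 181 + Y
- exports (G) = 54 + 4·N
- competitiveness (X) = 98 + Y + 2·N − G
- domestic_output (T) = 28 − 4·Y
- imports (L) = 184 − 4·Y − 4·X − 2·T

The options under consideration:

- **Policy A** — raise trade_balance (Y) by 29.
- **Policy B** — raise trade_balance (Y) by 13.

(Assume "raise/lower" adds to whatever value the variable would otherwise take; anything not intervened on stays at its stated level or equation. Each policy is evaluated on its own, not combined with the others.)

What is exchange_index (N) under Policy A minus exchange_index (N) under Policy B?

Policy A (Y + 29):
  Y = 118 + 29 = 147
  N = 181 + 147 = 328
Policy B (Y + 13):
  Y = 118 + 13 = 131
  N = 181 + 131 = 312
N: 328 − 312 = 16

16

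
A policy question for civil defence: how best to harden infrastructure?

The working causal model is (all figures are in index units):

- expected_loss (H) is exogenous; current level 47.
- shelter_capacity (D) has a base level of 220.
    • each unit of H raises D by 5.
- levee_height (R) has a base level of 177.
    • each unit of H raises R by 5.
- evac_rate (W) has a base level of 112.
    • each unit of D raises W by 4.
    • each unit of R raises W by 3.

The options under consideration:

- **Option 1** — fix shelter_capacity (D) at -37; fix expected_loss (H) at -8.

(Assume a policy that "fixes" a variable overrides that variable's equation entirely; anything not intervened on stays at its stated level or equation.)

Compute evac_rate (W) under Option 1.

Option 1 (D := -37, H := -8):
  H = -8
  D = -37
  R = 177 + 5·(-8) = 137
  W = 112 + 4·(-37) + 3·137 = 375

375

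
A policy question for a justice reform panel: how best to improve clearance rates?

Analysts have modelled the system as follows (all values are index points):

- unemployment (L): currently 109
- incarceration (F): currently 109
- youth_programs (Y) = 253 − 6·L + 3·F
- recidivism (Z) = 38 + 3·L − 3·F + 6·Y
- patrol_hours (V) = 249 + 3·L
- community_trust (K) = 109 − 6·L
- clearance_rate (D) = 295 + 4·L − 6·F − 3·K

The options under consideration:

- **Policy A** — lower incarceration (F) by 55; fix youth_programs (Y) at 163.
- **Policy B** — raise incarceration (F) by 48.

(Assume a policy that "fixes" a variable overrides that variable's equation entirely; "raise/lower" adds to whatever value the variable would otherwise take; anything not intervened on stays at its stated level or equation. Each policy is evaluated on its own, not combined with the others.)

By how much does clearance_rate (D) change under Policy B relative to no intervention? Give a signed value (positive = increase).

-288

Baseline:
  L = 109
  F = 109
  K = 109 − 6·109 = -545
  D = 295 + 4·109 − 6·109 − 3·(-545) = 1712
Policy B (F + 48):
  L = 109
  F = 109 + 48 = 157
  K = 109 − 6·109 = -545
  D = 295 + 4·109 − 6·157 − 3·(-545) = 1424
Change in D: 1424 − 1712 = -288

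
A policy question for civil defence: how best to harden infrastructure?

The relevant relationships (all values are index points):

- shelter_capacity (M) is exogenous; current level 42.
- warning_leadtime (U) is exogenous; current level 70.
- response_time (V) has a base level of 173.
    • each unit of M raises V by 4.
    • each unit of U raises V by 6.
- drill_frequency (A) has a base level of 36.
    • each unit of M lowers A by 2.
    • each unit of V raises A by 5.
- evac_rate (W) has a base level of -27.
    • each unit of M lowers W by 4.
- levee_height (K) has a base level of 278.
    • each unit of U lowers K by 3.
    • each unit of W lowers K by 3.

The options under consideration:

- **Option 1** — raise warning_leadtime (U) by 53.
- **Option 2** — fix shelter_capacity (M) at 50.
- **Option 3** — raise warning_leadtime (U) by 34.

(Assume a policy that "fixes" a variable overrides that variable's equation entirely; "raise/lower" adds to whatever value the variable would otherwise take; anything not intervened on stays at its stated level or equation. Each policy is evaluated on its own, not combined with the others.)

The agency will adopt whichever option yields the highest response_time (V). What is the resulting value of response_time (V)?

Option 1 (U + 53):
  M = 42
  U = 70 + 53 = 123
  V = 173 + 4·42 + 6·123 = 1079
Option 2 (M := 50):
  M = 50
  U = 70
  V = 173 + 4·50 + 6·70 = 793
Option 3 (U + 34):
  M = 42
  U = 70 + 34 = 104
  V = 173 + 4·42 + 6·104 = 965
Comparing — Option 1: V=1079, Option 2: V=793, Option 3: V=965. Highest is 1079 (Option 1).

1079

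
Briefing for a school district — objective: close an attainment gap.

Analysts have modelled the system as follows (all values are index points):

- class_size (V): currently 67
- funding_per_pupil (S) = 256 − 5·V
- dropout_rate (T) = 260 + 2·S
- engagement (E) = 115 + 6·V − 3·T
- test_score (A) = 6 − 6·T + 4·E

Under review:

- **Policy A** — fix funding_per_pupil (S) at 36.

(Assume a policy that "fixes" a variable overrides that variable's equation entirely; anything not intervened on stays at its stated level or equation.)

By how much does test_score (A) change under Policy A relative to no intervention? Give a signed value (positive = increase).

Baseline:
  V = 67
  S = 256 − 5·67 = -79
  T = 260 + 2·(-79) = 102
  E = 115 + 6·67 − 3·102 = 211
  A = 6 − 6·102 + 4·211 = 238
Policy A (S := 36):
  V = 67
  S = 36
  T = 260 + 2·36 = 332
  E = 115 + 6·67 − 3·332 = -479
  A = 6 − 6·332 + 4·(-479) = -3902
Change in A: -3902 − 238 = -4140

-4140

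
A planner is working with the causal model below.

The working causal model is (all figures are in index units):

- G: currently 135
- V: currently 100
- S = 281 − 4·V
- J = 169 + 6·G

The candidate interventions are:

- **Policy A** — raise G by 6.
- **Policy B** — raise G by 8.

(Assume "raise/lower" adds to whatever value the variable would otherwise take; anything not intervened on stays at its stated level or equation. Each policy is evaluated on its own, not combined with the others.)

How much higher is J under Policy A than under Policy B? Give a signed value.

Policy A (G + 6):
  G = 135 + 6 = 141
  J = 169 + 6·141 = 1015
Policy B (G + 8):
  G = 135 + 8 = 143
  J = 169 + 6·143 = 1027
J: 1015 − 1027 = -12

-12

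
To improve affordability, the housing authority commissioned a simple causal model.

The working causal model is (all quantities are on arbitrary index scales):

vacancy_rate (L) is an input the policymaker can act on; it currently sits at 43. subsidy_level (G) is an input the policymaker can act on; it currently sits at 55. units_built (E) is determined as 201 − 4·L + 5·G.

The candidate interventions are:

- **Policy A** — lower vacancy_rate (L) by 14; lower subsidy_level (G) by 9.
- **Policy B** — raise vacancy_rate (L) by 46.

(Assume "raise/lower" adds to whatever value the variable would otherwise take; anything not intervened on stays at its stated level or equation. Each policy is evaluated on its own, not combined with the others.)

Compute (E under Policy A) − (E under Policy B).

Policy A (L − 14, G − 9):
  L = 43 − 14 = 29
  G = 55 − 9 = 46
  E = 201 − 4·29 + 5·46 = 315
Policy B (L + 46):
  L = 43 + 46 = 89
  G = 55
  E = 201 − 4·89 + 5·55 = 120
E: 315 − 120 = 195

195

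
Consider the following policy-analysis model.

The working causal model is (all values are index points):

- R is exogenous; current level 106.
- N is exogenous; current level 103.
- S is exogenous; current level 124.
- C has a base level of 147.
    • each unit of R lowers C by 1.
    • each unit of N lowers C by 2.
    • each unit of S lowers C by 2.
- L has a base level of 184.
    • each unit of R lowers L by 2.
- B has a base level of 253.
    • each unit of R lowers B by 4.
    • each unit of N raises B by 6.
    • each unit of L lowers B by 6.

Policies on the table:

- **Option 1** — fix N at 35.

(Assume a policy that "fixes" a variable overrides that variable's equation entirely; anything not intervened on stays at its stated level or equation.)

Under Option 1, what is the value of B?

Option 1 (N := 35):
  R = 106
  N = 35
  L = 184 − 2·106 = -28
  B = 253 − 4·106 + 6·35 − 6·(-28) = 207

207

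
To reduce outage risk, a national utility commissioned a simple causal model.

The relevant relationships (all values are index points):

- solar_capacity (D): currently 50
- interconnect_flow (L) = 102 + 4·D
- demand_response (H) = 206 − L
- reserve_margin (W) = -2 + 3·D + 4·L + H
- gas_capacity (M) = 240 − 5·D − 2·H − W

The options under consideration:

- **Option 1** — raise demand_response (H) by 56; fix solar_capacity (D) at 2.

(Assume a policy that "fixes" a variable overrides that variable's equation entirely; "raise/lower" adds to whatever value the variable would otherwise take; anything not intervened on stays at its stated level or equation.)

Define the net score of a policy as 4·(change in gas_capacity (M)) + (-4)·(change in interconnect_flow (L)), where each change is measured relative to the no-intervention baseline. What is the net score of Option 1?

2400

Baseline:
  D = 50
  L = 102 + 4·50 = 302
  H = 206 − 302 = -96
  W = -2 + 3·50 + 4·302 + (-96) = 1260
  M = 240 − 5·50 − 2·(-96) − 1260 = -1078
Option 1 (H + 56, D := 2):
  D = 2
  L = 102 + 4·2 = 110
  H = 206 − 110 (+56 from intervention) = 152
  W = -2 + 3·2 + 4·110 + 152 = 596
  M = 240 − 5·2 − 2·152 − 596 = -670
ΔM = -670 − (-1078) = 408; ΔL = 110 − 302 = -192
Score = 4·408 + (-4)·(-192) = 2400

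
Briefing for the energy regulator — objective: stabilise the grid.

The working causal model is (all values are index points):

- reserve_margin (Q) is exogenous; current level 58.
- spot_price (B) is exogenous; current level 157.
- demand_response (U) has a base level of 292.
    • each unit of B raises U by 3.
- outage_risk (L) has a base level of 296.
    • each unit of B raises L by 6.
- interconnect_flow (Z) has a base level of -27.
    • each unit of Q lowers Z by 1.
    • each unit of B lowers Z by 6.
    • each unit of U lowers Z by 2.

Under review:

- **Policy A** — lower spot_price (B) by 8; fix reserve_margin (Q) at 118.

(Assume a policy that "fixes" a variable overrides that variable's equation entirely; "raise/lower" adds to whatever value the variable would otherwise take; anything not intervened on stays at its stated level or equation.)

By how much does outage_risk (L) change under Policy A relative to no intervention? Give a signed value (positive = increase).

Baseline:
  B = 157
  L = 296 + 6·157 = 1238
Policy A (B − 8, Q := 118):
  B = 157 − 8 = 149
  L = 296 + 6·149 = 1190
Change in L: 1190 − 1238 = -48

-48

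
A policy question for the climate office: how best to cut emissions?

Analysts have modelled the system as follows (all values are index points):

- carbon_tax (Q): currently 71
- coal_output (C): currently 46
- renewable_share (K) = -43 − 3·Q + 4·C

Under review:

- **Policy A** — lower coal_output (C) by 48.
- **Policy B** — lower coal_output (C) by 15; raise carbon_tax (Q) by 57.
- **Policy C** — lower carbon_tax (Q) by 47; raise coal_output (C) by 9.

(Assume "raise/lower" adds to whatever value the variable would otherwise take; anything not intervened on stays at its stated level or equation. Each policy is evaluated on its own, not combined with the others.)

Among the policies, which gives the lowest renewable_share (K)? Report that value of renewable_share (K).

-303

Policy A (C − 48):
  Q = 71
  C = 46 − 48 = -2
  K = -43 − 3·71 + 4·(-2) = -264
Policy B (C − 15, Q + 57):
  Q = 71 + 57 = 128
  C = 46 − 15 = 31
  K = -43 − 3·128 + 4·31 = -303
Policy C (Q − 47, C + 9):
  Q = 71 − 47 = 24
  C = 46 + 9 = 55
  K = -43 − 3·24 + 4·55 = 105
Comparing — Policy A: K=-264, Policy B: K=-303, Policy C: K=105. Lowest is -303 (Policy B).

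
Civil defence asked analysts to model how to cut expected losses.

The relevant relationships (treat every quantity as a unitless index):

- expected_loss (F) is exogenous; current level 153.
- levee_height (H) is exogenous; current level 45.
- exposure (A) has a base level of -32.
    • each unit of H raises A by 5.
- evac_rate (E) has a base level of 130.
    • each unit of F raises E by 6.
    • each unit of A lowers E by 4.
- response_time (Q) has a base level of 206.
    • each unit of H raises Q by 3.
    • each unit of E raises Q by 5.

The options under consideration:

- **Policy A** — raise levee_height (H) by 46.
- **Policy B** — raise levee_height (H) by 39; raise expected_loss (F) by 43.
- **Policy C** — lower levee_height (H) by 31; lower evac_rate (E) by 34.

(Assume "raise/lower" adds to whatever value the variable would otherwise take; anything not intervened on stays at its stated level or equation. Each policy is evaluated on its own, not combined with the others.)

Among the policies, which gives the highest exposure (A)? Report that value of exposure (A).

423

Policy A (H + 46):
  H = 45 + 46 = 91
  A = -32 + 5·91 = 423
Policy B (H + 39, F + 43):
  H = 45 + 39 = 84
  A = -32 + 5·84 = 388
Policy C (H − 31, E − 34):
  H = 45 − 31 = 14
  A = -32 + 5·14 = 38
Comparing — Policy A: A=423, Policy B: A=388, Policy C: A=38. Highest is 423 (Policy A).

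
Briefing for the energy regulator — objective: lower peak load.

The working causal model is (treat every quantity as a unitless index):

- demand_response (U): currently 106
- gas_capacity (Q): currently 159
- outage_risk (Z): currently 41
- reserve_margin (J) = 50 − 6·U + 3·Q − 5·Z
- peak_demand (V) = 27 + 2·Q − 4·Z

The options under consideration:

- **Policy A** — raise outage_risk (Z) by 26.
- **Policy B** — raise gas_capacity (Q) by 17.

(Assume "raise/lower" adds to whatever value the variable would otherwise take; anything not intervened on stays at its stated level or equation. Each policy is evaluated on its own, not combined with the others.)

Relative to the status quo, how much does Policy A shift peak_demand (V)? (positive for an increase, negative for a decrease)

Baseline:
  Q = 159
  Z = 41
  V = 27 + 2·159 − 4·41 = 181
Policy A (Z + 26):
  Q = 159
  Z = 41 + 26 = 67
  V = 27 + 2·159 − 4·67 = 77
Change in V: 77 − 181 = -104

-104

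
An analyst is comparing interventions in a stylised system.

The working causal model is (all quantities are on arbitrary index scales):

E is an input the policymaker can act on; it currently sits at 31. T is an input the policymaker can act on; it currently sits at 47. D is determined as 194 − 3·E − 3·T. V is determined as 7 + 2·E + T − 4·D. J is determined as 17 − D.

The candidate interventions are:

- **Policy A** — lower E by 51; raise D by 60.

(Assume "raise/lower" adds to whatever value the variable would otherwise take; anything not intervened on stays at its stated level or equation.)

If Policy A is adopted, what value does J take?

-156

Policy A (E − 51, D + 60):
  E = 31 − 51 = -20
  T = 47
  D = 194 − 3·(-20) − 3·47 (+60 from intervention) = 173
  J = 17 − 173 = -156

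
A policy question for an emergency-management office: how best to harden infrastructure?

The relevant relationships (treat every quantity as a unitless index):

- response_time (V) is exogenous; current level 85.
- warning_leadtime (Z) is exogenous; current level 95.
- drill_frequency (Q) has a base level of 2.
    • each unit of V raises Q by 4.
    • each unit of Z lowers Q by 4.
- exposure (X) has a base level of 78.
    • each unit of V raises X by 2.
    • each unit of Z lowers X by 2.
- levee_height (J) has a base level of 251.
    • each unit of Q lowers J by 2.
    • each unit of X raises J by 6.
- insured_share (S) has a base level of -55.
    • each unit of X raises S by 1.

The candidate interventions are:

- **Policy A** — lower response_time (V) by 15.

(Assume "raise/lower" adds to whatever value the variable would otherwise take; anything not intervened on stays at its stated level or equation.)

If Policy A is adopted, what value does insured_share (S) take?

Policy A (V − 15):
  V = 85 − 15 = 70
  Z = 95
  X = 78 + 2·70 − 2·95 = 28
  S = -55 + 28 = -27

-27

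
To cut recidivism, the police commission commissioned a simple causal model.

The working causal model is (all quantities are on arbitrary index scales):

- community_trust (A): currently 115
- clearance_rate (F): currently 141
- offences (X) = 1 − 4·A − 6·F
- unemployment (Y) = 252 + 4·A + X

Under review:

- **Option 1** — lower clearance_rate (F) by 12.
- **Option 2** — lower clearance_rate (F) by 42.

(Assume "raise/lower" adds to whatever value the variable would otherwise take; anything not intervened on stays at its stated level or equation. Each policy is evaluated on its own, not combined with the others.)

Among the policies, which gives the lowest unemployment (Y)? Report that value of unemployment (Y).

Option 1 (F − 12):
  A = 115
  F = 141 − 12 = 129
  X = 1 − 4·115 − 6·129 = -1233
  Y = 252 + 4·115 + (-1233) = -521
Option 2 (F − 42):
  A = 115
  F = 141 − 42 = 99
  X = 1 − 4·115 − 6·99 = -1053
  Y = 252 + 4·115 + (-1053) = -341
Comparing — Option 1: Y=-521, Option 2: Y=-341. Lowest is -521 (Option 1).

-521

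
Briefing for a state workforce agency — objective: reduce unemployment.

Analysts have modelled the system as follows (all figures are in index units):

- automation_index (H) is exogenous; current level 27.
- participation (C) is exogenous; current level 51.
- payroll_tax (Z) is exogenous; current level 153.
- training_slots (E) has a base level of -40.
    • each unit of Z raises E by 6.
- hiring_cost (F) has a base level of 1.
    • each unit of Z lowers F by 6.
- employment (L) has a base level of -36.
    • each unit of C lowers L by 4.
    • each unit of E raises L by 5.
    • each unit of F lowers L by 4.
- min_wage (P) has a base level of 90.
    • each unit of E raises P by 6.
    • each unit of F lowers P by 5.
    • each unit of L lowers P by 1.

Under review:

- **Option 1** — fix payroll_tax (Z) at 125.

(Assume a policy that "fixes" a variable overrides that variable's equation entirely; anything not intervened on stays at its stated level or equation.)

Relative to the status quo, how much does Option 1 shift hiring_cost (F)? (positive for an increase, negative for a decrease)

168

Baseline:
  Z = 153
  F = 1 − 6·153 = -917
Option 1 (Z := 125):
  Z = 125
  F = 1 − 6·125 = -749
Change in F: -749 − (-917) = 168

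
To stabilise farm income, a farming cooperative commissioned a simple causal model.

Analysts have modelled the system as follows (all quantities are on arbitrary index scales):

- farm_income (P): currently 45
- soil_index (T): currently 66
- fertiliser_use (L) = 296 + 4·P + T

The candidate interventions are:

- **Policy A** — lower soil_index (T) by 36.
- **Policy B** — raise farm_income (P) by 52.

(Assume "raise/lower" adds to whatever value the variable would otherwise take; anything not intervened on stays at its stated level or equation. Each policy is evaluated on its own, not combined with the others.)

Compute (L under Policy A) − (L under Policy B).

-244

Policy A (T − 36):
  P = 45
  T = 66 − 36 = 30
  L = 296 + 4·45 + 30 = 506
Policy B (P + 52):
  P = 45 + 52 = 97
  T = 66
  L = 296 + 4·97 + 66 = 750
L: 506 − 750 = -244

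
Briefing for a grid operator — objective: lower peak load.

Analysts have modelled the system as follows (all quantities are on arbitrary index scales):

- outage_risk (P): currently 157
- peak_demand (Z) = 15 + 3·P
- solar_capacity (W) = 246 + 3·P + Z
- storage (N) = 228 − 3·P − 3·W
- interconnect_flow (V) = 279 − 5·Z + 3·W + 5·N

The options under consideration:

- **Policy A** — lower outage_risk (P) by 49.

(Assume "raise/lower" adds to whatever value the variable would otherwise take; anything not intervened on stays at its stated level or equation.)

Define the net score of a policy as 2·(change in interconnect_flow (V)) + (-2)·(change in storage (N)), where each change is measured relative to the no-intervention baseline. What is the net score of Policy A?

Baseline:
  P = 157
  Z = 15 + 3·157 = 486
  W = 246 + 3·157 + 486 = 1203
  N = 228 − 3·157 − 3·1203 = -3852
  V = 279 − 5·486 + 3·1203 + 5·(-3852) = -17802
Policy A (P − 49):
  P = 157 − 49 = 108
  Z = 15 + 3·108 = 339
  W = 246 + 3·108 + 339 = 909
  N = 228 − 3·108 − 3·909 = -2823
  V = 279 − 5·339 + 3·909 + 5·(-2823) = -12804
ΔV = -12804 − (-17802) = 4998; ΔN = -2823 − (-3852) = 1029
Score = 2·4998 + (-2)·1029 = 7938

7938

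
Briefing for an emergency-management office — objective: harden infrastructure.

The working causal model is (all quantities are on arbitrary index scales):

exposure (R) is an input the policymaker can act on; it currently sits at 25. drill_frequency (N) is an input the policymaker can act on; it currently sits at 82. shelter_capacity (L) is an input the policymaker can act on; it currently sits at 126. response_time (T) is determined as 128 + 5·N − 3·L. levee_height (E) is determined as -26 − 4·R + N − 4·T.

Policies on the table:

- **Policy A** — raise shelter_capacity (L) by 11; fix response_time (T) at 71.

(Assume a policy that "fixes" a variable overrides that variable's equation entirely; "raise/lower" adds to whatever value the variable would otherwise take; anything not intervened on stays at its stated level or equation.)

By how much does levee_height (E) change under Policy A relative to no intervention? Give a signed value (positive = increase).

Baseline:
  R = 25
  N = 82
  L = 126
  T = 128 + 5·82 − 3·126 = 160
  E = -26 − 4·25 + 82 − 4·160 = -684
Policy A (L + 11, T := 71):
  R = 25
  N = 82
  L = 126 + 11 = 137
  T = 71
  E = -26 − 4·25 + 82 − 4·71 = -328
Change in E: -328 − (-684) = 356

356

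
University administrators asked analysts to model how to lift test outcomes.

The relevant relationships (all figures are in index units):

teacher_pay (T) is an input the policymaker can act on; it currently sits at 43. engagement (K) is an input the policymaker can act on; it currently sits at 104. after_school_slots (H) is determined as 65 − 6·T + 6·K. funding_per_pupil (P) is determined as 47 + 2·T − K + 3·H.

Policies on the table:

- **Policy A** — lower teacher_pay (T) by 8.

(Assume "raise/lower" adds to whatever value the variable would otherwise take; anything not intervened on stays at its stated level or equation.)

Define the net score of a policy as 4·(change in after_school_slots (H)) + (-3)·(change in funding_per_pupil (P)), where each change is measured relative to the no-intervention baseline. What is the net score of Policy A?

-192

Baseline:
  T = 43
  K = 104
  H = 65 − 6·43 + 6·104 = 431
  P = 47 + 2·43 − 104 + 3·431 = 1322
Policy A (T − 8):
  T = 43 − 8 = 35
  K = 104
  H = 65 − 6·35 + 6·104 = 479
  P = 47 + 2·35 − 104 + 3·479 = 1450
ΔH = 479 − 431 = 48; ΔP = 1450 − 1322 = 128
Score = 4·48 + (-3)·128 = -192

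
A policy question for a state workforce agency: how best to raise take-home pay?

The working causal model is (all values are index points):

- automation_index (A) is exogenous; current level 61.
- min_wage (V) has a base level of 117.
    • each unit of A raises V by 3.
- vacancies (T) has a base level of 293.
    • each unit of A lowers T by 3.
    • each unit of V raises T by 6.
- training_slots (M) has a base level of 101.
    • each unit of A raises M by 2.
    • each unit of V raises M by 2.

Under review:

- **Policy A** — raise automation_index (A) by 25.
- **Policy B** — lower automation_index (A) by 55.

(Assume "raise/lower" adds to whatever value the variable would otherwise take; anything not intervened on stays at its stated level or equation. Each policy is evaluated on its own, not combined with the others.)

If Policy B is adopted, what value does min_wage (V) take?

135

Policy B (A − 55):
  A = 61 − 55 = 6
  V = 117 + 3·6 = 135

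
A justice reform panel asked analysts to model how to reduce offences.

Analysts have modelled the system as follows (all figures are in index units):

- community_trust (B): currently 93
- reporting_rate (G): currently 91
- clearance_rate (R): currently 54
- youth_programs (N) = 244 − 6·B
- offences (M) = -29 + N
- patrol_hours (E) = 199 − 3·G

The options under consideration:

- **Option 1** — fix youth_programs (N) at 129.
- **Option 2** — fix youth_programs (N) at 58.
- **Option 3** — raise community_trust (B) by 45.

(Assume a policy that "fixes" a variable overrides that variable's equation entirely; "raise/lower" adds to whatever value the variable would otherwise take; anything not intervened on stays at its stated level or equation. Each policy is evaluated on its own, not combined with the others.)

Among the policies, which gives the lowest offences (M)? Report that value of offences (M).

Option 1 (N := 129):
  B = 93
  N = 129
  M = -29 + 129 = 100
Option 2 (N := 58):
  B = 93
  N = 58
  M = -29 + 58 = 29
Option 3 (B + 45):
  B = 93 + 45 = 138
  N = 244 − 6·138 = -584
  M = -29 + (-584) = -613
Comparing — Option 1: M=100, Option 2: M=29, Option 3: M=-613. Lowest is -613 (Option 3).

-613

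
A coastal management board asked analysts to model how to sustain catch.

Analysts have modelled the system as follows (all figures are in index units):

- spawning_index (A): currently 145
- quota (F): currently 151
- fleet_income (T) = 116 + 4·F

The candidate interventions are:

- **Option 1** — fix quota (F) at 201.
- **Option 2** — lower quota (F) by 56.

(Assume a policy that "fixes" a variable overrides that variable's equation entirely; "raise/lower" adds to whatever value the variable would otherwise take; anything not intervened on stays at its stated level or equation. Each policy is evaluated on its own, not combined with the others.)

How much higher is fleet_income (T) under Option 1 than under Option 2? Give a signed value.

424

Option 1 (F := 201):
  F = 201
  T = 116 + 4·201 = 920
Option 2 (F − 56):
  F = 151 − 56 = 95
  T = 116 + 4·95 = 496
T: 920 − 496 = 424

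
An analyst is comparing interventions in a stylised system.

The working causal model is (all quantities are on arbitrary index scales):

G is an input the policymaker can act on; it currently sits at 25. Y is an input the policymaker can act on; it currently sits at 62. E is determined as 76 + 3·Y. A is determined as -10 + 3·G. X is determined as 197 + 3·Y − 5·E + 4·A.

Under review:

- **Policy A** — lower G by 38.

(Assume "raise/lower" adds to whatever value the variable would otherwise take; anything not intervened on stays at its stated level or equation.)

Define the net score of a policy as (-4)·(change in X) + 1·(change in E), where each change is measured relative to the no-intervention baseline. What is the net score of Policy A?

Baseline:
  G = 25
  Y = 62
  E = 76 + 3·62 = 262
  A = -10 + 3·25 = 65
  X = 197 + 3·62 − 5·262 + 4·65 = -667
Policy A (G − 38):
  G = 25 − 38 = -13
  Y = 62
  E = 76 + 3·62 = 262
  A = -10 + 3·(-13) = -49
  X = 197 + 3·62 − 5·262 + 4·(-49) = -1123
ΔX = -1123 − (-667) = -456; ΔE = 262 − 262 = 0
Score = (-4)·(-456) + 1·0 = 1824

1824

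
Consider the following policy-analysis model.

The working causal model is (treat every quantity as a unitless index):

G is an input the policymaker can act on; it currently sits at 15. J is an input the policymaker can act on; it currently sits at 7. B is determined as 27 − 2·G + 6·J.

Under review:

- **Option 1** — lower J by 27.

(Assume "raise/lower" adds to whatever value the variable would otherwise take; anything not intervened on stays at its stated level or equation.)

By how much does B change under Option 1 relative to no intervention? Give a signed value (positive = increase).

Baseline:
  G = 15
  J = 7
  B = 27 − 2·15 + 6·7 = 39
Option 1 (J − 27):
  G = 15
  J = 7 − 27 = -20
  B = 27 − 2·15 + 6·(-20) = -123
Change in B: -123 − 39 = -162

-162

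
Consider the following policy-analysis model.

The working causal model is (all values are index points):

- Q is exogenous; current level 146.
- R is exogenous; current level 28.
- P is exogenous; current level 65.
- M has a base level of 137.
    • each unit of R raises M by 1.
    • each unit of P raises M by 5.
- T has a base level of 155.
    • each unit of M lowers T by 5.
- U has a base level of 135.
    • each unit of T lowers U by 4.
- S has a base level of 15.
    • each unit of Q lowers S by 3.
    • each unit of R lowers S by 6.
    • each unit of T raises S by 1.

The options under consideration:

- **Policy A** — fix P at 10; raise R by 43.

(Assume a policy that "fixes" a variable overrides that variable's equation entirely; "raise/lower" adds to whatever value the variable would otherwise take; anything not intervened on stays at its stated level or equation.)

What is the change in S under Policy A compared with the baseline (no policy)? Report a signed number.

902

Baseline:
  Q = 146
  R = 28
  P = 65
  M = 137 + 28 + 5·65 = 490
  T = 155 − 5·490 = -2295
  S = 15 − 3·146 − 6·28 + (-2295) = -2886
Policy A (P := 10, R + 43):
  Q = 146
  R = 28 + 43 = 71
  P = 10
  M = 137 + 71 + 5·10 = 258
  T = 155 − 5·258 = -1135
  S = 15 − 3·146 − 6·71 + (-1135) = -1984
Change in S: -1984 − (-2886) = 902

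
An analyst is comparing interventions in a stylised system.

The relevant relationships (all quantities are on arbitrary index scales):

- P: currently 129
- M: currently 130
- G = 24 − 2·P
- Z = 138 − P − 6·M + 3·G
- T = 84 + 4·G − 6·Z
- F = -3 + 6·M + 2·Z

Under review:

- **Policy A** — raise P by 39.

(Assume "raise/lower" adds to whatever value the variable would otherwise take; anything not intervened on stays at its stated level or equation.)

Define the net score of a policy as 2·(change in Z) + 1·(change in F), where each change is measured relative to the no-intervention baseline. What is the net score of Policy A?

-1092

Baseline:
  P = 129
  M = 130
  G = 24 − 2·129 = -234
  Z = 138 − 129 − 6·130 + 3·(-234) = -1473
  F = -3 + 6·130 + 2·(-1473) = -2169
Policy A (P + 39):
  P = 129 + 39 = 168
  M = 130
  G = 24 − 2·168 = -312
  Z = 138 − 168 − 6·130 + 3·(-312) = -1746
  F = -3 + 6·130 + 2·(-1746) = -2715
ΔZ = -1746 − (-1473) = -273; ΔF = -2715 − (-2169) = -546
Score = 2·(-273) + 1·(-546) = -1092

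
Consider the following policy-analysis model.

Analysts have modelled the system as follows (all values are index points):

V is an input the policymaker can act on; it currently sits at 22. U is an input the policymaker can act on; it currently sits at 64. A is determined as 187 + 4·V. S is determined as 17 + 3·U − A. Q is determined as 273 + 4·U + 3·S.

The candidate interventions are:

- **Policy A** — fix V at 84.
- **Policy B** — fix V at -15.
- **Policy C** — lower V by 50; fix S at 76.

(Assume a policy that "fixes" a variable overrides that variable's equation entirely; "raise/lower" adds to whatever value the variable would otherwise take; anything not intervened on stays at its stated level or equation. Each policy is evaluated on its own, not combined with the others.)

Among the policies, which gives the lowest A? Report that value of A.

Policy A (V := 84):
  V = 84
  A = 187 + 4·84 = 523
Policy B (V := -15):
  V = -15
  A = 187 + 4·(-15) = 127
Policy C (V − 50, S := 76):
  V = 22 − 50 = -28
  A = 187 + 4·(-28) = 75
Comparing — Policy A: A=523, Policy B: A=127, Policy C: A=75. Lowest is 75 (Policy C).

75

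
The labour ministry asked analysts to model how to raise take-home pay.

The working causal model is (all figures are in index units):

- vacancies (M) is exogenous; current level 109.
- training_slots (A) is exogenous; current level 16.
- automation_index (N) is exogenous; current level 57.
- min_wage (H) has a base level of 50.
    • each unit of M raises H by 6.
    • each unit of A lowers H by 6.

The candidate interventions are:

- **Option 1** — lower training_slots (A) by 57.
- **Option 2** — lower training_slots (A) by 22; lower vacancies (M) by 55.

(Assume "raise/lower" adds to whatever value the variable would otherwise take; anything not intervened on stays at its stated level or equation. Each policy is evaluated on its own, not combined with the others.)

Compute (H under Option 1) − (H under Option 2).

Option 1 (A − 57):
  M = 109
  A = 16 − 57 = -41
  H = 50 + 6·109 − 6·(-41) = 950
Option 2 (A − 22, M − 55):
  M = 109 − 55 = 54
  A = 16 − 22 = -6
  H = 50 + 6·54 − 6·(-6) = 410
H: 950 − 410 = 540

540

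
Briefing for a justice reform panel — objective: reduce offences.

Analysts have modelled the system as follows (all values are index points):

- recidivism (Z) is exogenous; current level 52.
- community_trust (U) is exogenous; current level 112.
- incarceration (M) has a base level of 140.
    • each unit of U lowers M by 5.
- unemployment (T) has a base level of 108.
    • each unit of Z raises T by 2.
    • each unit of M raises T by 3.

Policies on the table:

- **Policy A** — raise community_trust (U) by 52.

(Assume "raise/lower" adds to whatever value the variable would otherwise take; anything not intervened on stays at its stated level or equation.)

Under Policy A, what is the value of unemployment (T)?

-1828

Policy A (U + 52):
  Z = 52
  U = 112 + 52 = 164
  M = 140 − 5·164 = -680
  T = 108 + 2·52 + 3·(-680) = -1828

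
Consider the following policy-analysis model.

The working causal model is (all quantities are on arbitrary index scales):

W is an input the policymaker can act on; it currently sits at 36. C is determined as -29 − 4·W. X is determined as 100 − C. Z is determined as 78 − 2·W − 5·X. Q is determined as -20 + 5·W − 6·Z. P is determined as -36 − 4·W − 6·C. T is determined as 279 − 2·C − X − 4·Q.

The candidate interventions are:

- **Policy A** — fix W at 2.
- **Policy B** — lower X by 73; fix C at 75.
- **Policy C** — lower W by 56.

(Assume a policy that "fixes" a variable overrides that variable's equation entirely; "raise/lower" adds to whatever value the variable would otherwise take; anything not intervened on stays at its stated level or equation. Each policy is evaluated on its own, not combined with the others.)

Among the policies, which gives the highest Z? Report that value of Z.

246

Policy A (W := 2):
  W = 2
  C = -29 − 4·2 = -37
  X = 100 − (-37) = 137
  Z = 78 − 2·2 − 5·137 = -611
Policy B (X − 73, C := 75):
  W = 36
  C = 75
  X = 100 − 75 (−73 from intervention) = -48
  Z = 78 − 2·36 − 5·(-48) = 246
Policy C (W − 56):
  W = 36 − 56 = -20
  C = -29 − 4·(-20) = 51
  X = 100 − 51 = 49
  Z = 78 − 2·(-20) − 5·49 = -127
Comparing — Policy A: Z=-611, Policy B: Z=246, Policy C: Z=-127. Highest is 246 (Policy B).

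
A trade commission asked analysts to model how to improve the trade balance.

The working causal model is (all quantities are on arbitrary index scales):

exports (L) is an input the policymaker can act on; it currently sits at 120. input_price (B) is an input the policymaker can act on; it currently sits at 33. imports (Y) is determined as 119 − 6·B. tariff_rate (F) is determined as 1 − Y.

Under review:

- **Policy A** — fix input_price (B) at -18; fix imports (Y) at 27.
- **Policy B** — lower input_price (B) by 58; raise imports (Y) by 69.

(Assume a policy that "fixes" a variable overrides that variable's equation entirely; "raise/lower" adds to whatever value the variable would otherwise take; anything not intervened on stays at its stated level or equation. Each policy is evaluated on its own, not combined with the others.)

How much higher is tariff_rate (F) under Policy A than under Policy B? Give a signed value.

311

Policy A (B := -18, Y := 27):
  B = -18
  Y = 27
  F = 1 − 27 = -26
Policy B (B − 58, Y + 69):
  B = 33 − 58 = -25
  Y = 119 − 6·(-25) (+69 from intervention) = 338
  F = 1 − 338 = -337
F: -26 − (-337) = 311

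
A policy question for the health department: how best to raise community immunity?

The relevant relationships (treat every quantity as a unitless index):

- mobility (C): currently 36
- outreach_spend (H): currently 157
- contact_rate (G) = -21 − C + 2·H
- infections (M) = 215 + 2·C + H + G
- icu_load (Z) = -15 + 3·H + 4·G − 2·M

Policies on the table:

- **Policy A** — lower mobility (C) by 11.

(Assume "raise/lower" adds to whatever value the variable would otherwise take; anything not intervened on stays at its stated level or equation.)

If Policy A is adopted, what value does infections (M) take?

690

Policy A (C − 11):
  C = 36 − 11 = 25
  H = 157
  G = -21 − 25 + 2·157 = 268
  M = 215 + 2·25 + 157 + 268 = 690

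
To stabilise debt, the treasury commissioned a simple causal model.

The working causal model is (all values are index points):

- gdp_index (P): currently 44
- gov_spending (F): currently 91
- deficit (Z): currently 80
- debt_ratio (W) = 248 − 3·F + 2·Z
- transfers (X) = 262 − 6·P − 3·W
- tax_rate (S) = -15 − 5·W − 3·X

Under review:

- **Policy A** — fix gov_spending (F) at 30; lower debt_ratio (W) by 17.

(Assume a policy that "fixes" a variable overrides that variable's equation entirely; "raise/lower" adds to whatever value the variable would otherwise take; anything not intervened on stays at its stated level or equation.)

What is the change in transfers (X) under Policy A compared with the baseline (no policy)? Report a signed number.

Baseline:
  P = 44
  F = 91
  Z = 80
  W = 248 − 3·91 + 2·80 = 135
  X = 262 − 6·44 − 3·135 = -407
Policy A (F := 30, W − 17):
  P = 44
  F = 30
  Z = 80
  W = 248 − 3·30 + 2·80 (−17 from intervention) = 301
  X = 262 − 6·44 − 3·301 = -905
Change in X: -905 − (-407) = -498

-498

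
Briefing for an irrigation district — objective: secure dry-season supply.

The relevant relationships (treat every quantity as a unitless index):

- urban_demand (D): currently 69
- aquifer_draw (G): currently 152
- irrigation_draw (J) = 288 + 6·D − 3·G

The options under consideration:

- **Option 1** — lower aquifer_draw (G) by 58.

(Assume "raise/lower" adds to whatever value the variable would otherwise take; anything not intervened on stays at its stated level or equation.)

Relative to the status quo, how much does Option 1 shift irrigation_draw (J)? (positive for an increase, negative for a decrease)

Baseline:
  D = 69
  G = 152
  J = 288 + 6·69 − 3·152 = 246
Option 1 (G − 58):
  D = 69
  G = 152 − 58 = 94
  J = 288 + 6·69 − 3·94 = 420
Change in J: 420 − 246 = 174

174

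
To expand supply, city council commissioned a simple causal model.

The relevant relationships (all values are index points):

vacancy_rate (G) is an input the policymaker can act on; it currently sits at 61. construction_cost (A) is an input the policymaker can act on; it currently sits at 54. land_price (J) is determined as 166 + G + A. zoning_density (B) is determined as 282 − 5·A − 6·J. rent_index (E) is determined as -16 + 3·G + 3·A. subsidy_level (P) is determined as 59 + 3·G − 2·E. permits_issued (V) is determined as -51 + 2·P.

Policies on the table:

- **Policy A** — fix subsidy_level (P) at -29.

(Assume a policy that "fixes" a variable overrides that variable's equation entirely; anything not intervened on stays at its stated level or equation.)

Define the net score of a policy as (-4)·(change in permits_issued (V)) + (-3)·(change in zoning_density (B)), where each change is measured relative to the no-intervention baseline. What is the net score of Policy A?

-3096

Baseline:
  G = 61
  A = 54
  J = 166 + 61 + 54 = 281
  B = 282 − 5·54 − 6·281 = -1674
  E = -16 + 3·61 + 3·54 = 329
  P = 59 + 3·61 − 2·329 = -416
  V = -51 + 2·(-416) = -883
Policy A (P := -29):
  G = 61
  A = 54
  J = 166 + 61 + 54 = 281
  B = 282 − 5·54 − 6·281 = -1674
  E = -16 + 3·61 + 3·54 = 329
  P = -29
  V = -51 + 2·(-29) = -109
ΔV = -109 − (-883) = 774; ΔB = -1674 − (-1674) = 0
Score = (-4)·774 + (-3)·0 = -3096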